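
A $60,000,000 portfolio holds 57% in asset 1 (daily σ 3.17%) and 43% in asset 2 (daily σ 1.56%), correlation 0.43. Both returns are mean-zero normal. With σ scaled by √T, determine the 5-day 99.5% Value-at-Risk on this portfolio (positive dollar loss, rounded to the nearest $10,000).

σ_p = √(0.57²·3.17² + 0.43²·1.56² + 2·0.43·0.57·0.43·3.17·1.56) = 2.181%.
σ_{5d} = 2.181% × √5 = 4.877%.
z(99.5%) = 2.576.
VaR = 2.576 × 4.877% = 12.563%; on $60,000,000 that is $7,537,800.

$7,540,000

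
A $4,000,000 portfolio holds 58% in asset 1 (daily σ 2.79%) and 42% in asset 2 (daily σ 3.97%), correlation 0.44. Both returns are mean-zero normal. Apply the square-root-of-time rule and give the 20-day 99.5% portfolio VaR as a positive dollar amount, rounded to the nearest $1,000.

σ_p = √(0.58²·2.79² + 0.42²·3.97² + 2·0.44·0.58·0.42·2.79·3.97) = 2.788%.
σ_{20d} = 2.788% × √20 = 12.468%.
z(99.5%) = 2.576.
VaR = 2.576 × 12.468% = 32.118%; on $4,000,000 that is $1,284,720.

$1,285,000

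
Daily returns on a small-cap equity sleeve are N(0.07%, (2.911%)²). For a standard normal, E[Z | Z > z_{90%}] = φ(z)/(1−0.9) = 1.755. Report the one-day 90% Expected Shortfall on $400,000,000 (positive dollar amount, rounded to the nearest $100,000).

$20,200,000

ES = −(0.07%) + 2.911% × 1.755 = 5.039%.
On $400,000,000: 0.05039 × $400,000,000 = $20,156,000.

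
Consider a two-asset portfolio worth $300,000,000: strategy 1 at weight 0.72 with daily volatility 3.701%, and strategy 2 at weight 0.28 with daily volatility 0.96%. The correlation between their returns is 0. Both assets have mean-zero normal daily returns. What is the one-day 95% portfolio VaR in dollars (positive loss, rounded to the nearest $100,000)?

$13,200,000

σ_p² = 0.72²·3.701² + 0.28²·0.96² + 2·0·0.72·0.28·3.701·0.96 = 7.1730 (%²).
σ_p = √7.1730 = 2.678%.
At 95%, z = 1.645.
VaR = 1.645 × 2.678% = 4.405%; on $300,000,000 that is $13,215,000.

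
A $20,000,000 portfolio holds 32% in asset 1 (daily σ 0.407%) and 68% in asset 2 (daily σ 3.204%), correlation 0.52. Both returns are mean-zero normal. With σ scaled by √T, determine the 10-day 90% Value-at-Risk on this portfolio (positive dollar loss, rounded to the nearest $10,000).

$1,820,000

σ_p = √(0.32²·0.407² + 0.68²·3.204² + 2·0.52·0.32·0.68·0.407·3.204) = 2.249%.
σ_{10d} = 2.249% × √10 = 7.112%.
z(90%) = 1.282.
VaR = 1.282 × 7.112% = 9.118%; on $20,000,000 that is $1,823,600.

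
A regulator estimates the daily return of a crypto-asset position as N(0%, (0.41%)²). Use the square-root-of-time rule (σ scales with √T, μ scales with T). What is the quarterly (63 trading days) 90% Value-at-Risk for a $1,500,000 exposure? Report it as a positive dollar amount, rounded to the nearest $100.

At 90%, z = 1.282.
σ_{63d} = 0.41% × √63 = 3.254%.
VaR = 1.282 × 3.254% = 4.172%.
On $1,500,000: 0.04172 × $1,500,000 = $62,580.

$62,600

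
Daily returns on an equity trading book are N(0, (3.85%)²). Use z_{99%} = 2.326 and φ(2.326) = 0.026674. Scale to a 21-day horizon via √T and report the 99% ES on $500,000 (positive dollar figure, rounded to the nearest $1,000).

$235,000

σ_{21d} = 3.85% × √21 = 17.643%.
ES multiplier = φ(z)/(1−α) = 0.026674/0.01 = 2.667.
ES = 17.643% × 2.667 = 47.054%; on $500,000: $235,270.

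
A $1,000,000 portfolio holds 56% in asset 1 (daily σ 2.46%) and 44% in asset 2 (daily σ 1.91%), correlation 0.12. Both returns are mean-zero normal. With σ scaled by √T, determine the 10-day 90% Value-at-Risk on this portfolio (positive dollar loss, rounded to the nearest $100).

$68,800

σ_p = √(0.56²·2.46² + 0.44²·1.91² + 2·0.12·0.56·0.44·2.46·1.91) = 1.698%.
σ_{10d} = 1.698% × √10 = 5.370%.
z(90%) = 1.282.
VaR = 1.282 × 5.370% = 6.884%; on $1,000,000 that is $68,840.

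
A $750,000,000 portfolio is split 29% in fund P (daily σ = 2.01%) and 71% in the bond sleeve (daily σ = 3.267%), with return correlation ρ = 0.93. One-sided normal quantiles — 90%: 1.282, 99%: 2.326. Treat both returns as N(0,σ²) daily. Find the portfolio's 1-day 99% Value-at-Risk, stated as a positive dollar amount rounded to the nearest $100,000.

$50,100,000

σ_p² = 0.29²·2.01² + 0.71²·3.267² + 2·0.93·0.29·0.71·2.01·3.267 = 8.2350 (%²).
σ_p = √8.2350 = 2.870%.
VaR = 2.326 × 2.870% = 6.676%; on $750,000,000 that is $50,070,000.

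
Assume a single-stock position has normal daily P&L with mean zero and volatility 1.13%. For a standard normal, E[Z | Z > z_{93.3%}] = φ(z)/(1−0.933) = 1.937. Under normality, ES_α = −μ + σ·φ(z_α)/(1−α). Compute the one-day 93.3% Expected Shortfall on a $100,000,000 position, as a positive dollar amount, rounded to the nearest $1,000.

$2,189,000

ES = 1.13% × 1.937 = 2.189%.
On $100,000,000: 0.02189 × $100,000,000 = $2,189,000.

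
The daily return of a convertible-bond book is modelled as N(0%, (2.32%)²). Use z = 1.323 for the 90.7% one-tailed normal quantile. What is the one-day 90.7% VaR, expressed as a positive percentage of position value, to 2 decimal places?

VaR = z·σ = 1.323 × 2.32% = 3.069%.

3.07%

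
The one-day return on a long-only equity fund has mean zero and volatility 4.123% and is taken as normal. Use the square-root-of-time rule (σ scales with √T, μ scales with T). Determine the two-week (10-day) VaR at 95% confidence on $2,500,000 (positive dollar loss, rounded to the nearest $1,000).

At 95%, z = 1.645.
σ_{10d} = 4.123% × √10 = 13.038%.
VaR = 1.645 × 13.038% = 21.448%.
On $2,500,000: 0.21448 × $2,500,000 = $536,200.

$536,000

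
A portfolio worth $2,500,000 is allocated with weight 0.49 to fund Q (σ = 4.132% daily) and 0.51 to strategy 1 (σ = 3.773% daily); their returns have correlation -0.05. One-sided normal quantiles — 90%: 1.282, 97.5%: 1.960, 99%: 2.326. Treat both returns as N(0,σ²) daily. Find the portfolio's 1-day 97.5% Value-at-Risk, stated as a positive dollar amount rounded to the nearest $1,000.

σ_p² = 0.49²·4.132² + 0.51²·3.773² + 2·-0.05·0.49·0.51·4.132·3.773 = 7.4124 (%²).
σ_p = √7.4124 = 2.723%.
VaR = 1.960 × 2.723% = 5.337%; on $2,500,000 that is $133,425.

$133,000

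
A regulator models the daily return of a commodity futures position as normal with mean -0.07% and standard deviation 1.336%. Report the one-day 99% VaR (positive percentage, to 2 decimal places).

At 99% one-sided, z = 2.326.
VaR = −μ + z·σ = −(-0.07%) + 2.326 × 1.336% = 3.178%.

3.18%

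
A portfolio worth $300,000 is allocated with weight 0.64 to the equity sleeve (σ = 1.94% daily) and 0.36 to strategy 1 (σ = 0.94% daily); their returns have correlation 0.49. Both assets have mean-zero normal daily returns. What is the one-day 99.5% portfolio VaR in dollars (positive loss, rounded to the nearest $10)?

σ_p² = 0.64²·1.94² + 0.36²·0.94² + 2·0.49·0.64·0.36·1.94·0.94 = 2.0678 (%²).
σ_p = √2.0678 = 1.438%.
At 99.5%, z = 2.576.
VaR = 2.576 × 1.438% = 3.704%; on $300,000 that is $11,112.

$11,110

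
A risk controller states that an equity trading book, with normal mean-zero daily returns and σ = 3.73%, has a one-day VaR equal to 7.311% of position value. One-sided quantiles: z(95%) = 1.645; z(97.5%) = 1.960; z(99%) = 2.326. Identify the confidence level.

97.5%

Implied z = VaR/σ = 7.311 / 3.73 = 1.960.
This matches z(97.5%) = 1.960.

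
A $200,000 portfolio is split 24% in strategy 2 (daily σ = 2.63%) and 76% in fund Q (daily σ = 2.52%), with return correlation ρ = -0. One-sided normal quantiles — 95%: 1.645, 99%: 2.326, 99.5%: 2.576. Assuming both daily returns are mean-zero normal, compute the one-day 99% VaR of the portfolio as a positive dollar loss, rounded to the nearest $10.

$9,380

σ_p² = 0.24²·2.63² + 0.76²·2.52² + 2·-0·0.24·0.76·2.63·2.52 = 4.0664 (%²).
σ_p = √4.0664 = 2.017%.
VaR = 2.326 × 2.017% = 4.692%; on $200,000 that is $9,384.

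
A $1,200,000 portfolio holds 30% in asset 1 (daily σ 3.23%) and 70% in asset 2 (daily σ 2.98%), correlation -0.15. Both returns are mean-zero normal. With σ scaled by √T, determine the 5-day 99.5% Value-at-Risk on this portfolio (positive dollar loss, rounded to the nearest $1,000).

$150,000

σ_p = √(0.3²·3.23² + 0.7²·2.98² + 2·-0.15·0.3·0.7·3.23·2.98) = 2.164%.
σ_{5d} = 2.164% × √5 = 4.839%.
z(99.5%) = 2.576.
VaR = 2.576 × 4.839% = 12.465%; on $1,200,000 that is $149,580.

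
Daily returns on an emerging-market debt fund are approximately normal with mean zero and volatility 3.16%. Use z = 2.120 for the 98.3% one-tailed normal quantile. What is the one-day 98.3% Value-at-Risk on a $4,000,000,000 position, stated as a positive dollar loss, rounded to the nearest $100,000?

$268,000,000

VaR = z·σ = 2.120 × 3.16% = 6.699%.
On $4,000,000,000: 0.06699 × $4,000,000,000 = $267,960,000.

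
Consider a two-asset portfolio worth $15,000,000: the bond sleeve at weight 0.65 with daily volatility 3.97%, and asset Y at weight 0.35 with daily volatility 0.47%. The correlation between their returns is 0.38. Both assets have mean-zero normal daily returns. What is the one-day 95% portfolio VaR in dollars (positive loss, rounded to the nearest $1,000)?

σ_p² = 0.65²·3.97² + 0.35²·0.47² + 2·0.38·0.65·0.35·3.97·0.47 = 7.0087 (%²).
σ_p = √7.0087 = 2.647%.
At 95%, z = 1.645.
VaR = 1.645 × 2.647% = 4.354%; on $15,000,000 that is $653,100.

$653,000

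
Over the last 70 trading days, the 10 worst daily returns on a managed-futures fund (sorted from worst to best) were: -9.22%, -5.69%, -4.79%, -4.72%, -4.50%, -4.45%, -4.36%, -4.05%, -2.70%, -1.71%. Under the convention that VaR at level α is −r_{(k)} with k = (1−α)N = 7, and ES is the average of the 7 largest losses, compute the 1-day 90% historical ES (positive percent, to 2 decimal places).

The 7 worst returns sum to -37.73%.
ES = −(-37.73%) / 7 = 5.39%.

5.39%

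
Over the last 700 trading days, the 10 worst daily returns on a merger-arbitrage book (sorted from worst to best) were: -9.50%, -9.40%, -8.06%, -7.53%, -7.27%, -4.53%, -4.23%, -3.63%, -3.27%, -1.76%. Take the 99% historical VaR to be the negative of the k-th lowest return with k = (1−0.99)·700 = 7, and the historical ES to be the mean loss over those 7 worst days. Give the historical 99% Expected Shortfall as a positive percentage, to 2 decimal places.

The 7 worst returns sum to -50.52%.
ES = −(-50.52%) / 7 = 7.2171…% ≈ 7.22%.

7.22%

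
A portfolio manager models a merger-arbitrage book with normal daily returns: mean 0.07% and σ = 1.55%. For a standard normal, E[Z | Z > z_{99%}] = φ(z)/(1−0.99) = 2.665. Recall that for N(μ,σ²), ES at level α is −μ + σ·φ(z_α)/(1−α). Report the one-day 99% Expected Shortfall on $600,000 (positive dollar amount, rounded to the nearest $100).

$24,400

ES = −(0.07%) + 1.55% × 2.665 = 4.061%.
On $600,000: 0.04061 × $600,000 = $24,366.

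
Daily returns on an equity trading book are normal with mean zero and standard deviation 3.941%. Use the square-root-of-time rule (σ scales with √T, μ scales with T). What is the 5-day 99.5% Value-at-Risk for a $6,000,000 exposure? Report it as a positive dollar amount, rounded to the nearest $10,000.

$1,360,000

At 99.5%, z = 2.576.
σ_{5d} = 3.941% × √5 = 8.812%.
VaR = 2.576 × 8.812% = 22.700%.
On $6,000,000: 0.22700 × $6,000,000 = $1,362,000.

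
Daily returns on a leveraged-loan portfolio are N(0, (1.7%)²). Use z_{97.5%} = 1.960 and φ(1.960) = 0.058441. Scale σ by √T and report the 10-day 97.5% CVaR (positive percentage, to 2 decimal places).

12.57%

σ_{10d} = 1.7% × √10 = 5.376%.
ES multiplier = φ(z)/(1−α) = 0.058441/0.025 = 2.338.
ES = 5.376% × 2.338 = 12.569%.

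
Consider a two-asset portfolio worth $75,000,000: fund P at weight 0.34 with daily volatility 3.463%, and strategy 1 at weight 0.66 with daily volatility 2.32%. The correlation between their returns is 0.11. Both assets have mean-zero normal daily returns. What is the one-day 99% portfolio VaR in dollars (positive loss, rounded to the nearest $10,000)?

σ_p² = 0.34²·3.463² + 0.66²·2.32² + 2·0.11·0.34·0.66·3.463·2.32 = 4.1275 (%²).
σ_p = √4.1275 = 2.032%.
At 99%, z = 2.326.
VaR = 2.326 × 2.032% = 4.726%; on $75,000,000 that is $3,544,500.

$3,540,000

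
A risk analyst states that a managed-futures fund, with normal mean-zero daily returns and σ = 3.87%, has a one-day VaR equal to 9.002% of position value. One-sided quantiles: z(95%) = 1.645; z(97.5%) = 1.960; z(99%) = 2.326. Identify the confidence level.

Implied z = VaR/σ = 9.002 / 3.87 = 2.326.
This matches z(99%) = 2.326.

99%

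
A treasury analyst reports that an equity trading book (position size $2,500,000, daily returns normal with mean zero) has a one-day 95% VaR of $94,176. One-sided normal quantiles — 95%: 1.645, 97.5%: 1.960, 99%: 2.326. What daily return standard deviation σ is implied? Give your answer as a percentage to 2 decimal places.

VaR as a fraction: $94,176 / $2,500,000 = 3.767%.
σ = VaR / z = 3.767% / 1.645 = 2.290%.

2.29%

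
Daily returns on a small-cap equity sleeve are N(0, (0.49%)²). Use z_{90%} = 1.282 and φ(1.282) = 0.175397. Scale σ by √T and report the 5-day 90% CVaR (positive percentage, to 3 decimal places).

σ_{5d} = 0.49% × √5 = 1.096%.
ES multiplier = φ(z)/(1−α) = 0.175397/0.1 = 1.754.
ES = 1.096% × 1.754 = 1.922%.

1.922%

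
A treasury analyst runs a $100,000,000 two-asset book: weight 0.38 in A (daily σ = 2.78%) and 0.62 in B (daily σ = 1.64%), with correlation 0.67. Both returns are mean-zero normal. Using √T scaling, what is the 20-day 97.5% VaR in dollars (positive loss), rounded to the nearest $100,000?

σ_p = √(0.38²·2.78² + 0.62²·1.64² + 2·0.67·0.38·0.62·2.78·1.64) = 1.895%.
σ_{20d} = 1.895% × √20 = 8.475%.
z(97.5%) = 1.960.
VaR = 1.960 × 8.475% = 16.611%; on $100,000,000 that is $16,611,000.

$16,600,000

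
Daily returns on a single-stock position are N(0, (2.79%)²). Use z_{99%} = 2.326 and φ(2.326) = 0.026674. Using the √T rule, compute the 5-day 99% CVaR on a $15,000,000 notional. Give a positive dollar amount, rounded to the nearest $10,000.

σ_{5d} = 2.79% × √5 = 6.239%.
ES multiplier = φ(z)/(1−α) = 0.026674/0.01 = 2.667.
ES = 6.239% × 2.667 = 16.639%; on $15,000,000: $2,495,850.

$2,500,000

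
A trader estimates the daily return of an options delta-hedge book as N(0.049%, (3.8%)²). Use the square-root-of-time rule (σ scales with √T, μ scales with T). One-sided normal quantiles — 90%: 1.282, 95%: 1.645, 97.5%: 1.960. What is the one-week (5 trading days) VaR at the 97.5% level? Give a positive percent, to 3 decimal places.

σ_{5d} = 3.8% × √5 = 8.497%; μ_{5d} = 5 × 0.049% = 0.245%.
VaR = −(0.245%) + 1.960 × 8.497% = 16.409%.

16.409%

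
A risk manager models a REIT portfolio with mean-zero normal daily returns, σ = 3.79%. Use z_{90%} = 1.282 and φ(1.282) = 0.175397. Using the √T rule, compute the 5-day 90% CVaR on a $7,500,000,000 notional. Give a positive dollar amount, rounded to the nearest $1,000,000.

σ_{5d} = 3.79% × √5 = 8.475%.
ES multiplier = φ(z)/(1−α) = 0.175397/0.1 = 1.754.
ES = 8.475% × 1.754 = 14.865%; on $7,500,000,000: $1,114,875,000.

$1,115,000,000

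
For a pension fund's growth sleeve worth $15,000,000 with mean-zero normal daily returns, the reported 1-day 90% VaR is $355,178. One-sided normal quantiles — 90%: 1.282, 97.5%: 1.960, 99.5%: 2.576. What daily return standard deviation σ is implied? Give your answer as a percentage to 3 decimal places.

1.847%

VaR as a fraction: $355,178 / $15,000,000 = 2.368%.
σ = VaR / z = 2.368% / 1.282 = 1.847%.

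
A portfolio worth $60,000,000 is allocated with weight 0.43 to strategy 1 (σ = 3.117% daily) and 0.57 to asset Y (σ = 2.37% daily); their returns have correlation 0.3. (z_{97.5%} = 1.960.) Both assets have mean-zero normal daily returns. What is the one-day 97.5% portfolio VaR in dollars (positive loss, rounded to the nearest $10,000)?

σ_p² = 0.43²·3.117² + 0.57²·2.37² + 2·0.3·0.43·0.57·3.117·2.37 = 4.7077 (%²).
σ_p = √4.7077 = 2.170%.
VaR = 1.960 × 2.170% = 4.253%; on $60,000,000 that is $2,551,800.

$2,550,000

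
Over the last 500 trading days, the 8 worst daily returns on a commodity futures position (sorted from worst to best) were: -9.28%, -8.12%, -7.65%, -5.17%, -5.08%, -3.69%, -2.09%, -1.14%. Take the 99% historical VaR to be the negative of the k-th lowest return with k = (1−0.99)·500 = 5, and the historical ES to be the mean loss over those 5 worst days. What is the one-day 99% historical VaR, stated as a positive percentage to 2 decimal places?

5.08%

k = 5; the 5th lowest return is -5.08%, so VaR = 5.08%.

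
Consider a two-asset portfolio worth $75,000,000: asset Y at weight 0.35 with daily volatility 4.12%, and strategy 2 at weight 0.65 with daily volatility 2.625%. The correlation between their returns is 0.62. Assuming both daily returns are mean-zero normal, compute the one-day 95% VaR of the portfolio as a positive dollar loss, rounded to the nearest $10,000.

σ_p² = 0.35²·4.12² + 0.65²·2.625² + 2·0.62·0.35·0.65·4.12·2.625 = 8.0416 (%²).
σ_p = √8.0416 = 2.836%.
At 95%, z = 1.645.
VaR = 1.645 × 2.836% = 4.665%; on $75,000,000 that is $3,498,750.

$3,500,000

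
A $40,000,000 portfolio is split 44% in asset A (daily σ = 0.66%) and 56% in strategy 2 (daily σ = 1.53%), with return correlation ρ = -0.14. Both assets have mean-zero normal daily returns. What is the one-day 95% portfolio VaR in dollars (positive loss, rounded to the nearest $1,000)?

$569,000

σ_p² = 0.44²·0.66² + 0.56²·1.53² + 2·-0.14·0.44·0.56·0.66·1.53 = 0.7488 (%²).
σ_p = √0.7488 = 0.865%.
At 95%, z = 1.645.
VaR = 1.645 × 0.865% = 1.423%; on $40,000,000 that is $569,200.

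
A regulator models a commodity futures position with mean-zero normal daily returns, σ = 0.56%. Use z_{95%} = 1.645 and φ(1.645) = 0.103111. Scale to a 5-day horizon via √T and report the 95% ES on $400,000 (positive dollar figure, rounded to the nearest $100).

σ_{5d} = 0.56% × √5 = 1.252%.
ES multiplier = φ(z)/(1−α) = 0.103111/0.05 = 2.062.
ES = 1.252% × 2.062 = 2.582%; on $400,000: $10,328.

$10,300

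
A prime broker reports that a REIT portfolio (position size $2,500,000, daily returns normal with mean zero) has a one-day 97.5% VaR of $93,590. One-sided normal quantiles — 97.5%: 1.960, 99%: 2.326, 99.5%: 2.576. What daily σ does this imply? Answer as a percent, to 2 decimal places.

1.91%

VaR as a fraction: $93,590 / $2,500,000 = 3.744%.
σ = VaR / z = 3.744% / 1.960 = 1.910%.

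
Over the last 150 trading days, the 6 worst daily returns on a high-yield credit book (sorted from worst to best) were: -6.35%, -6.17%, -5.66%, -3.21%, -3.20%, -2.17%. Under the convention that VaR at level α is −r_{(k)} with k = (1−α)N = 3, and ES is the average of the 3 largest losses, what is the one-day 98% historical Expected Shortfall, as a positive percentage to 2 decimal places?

6.06%

The 3 worst returns sum to -18.18%.
ES = −(-18.18%) / 3 = 6.06%.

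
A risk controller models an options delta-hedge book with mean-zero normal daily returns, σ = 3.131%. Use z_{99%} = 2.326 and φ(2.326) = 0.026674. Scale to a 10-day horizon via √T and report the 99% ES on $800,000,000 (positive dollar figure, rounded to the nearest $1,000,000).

$211,000,000

σ_{10d} = 3.131% × √10 = 9.901%.
ES multiplier = φ(z)/(1−α) = 0.026674/0.01 = 2.667.
ES = 9.901% × 2.667 = 26.406%; on $800,000,000: $211,248,000.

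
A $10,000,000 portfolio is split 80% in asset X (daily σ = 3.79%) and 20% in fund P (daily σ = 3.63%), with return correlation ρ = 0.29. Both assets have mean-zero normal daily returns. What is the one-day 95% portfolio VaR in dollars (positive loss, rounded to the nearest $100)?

$545,500

σ_p² = 0.8²·3.79² + 0.2²·3.63² + 2·0.29·0.8·0.2·3.79·3.63 = 10.9968 (%²).
σ_p = √10.9968 = 3.316%.
At 95%, z = 1.645.
VaR = 1.645 × 3.316% = 5.455%; on $10,000,000 that is $545,500.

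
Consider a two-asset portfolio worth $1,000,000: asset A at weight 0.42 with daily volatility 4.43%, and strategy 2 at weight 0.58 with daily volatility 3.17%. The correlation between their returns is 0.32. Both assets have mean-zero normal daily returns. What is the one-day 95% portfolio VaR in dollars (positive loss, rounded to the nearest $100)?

σ_p² = 0.42²·4.43² + 0.58²·3.17² + 2·0.32·0.42·0.58·4.43·3.17 = 9.0317 (%²).
σ_p = √9.0317 = 3.005%.
At 95%, z = 1.645.
VaR = 1.645 × 3.005% = 4.943%; on $1,000,000 that is $49,430.

$49,400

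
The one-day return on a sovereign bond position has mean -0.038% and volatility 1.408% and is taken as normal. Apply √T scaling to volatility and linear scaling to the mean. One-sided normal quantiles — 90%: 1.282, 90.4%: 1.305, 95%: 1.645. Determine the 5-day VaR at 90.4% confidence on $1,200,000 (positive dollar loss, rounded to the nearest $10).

$51,580

σ_{5d} = 1.408% × √5 = 3.148%; μ_{5d} = 5 × -0.038% = -0.190%.
VaR = −(-0.190%) + 1.305 × 3.148% = 4.298%.
On $1,200,000: 0.04298 × $1,200,000 = $51,576.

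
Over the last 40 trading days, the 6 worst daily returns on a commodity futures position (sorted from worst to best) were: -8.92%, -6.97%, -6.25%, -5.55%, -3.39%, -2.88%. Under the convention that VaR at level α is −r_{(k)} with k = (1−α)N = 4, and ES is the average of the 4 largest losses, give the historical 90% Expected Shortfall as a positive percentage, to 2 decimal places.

6.92%

The 4 worst returns sum to -27.69%.
ES = −(-27.69%) / 4 = 6.9225% ≈ 6.92%.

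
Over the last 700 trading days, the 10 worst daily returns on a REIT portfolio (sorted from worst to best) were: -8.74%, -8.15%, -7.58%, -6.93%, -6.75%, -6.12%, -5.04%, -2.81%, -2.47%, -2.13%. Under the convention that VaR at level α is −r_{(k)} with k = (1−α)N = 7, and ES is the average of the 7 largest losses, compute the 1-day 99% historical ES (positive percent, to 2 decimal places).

7.04%

The 7 worst returns sum to -49.31%.
ES = −(-49.31%) / 7 = 7.0442…% ≈ 7.04%.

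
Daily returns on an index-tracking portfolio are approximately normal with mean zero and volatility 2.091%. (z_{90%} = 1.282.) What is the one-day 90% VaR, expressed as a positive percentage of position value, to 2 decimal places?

2.68%

VaR = z·σ = 1.282 × 2.091% = 2.681%.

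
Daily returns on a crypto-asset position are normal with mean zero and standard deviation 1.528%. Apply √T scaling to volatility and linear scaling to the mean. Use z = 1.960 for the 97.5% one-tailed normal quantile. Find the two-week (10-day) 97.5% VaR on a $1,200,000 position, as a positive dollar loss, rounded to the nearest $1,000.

σ_{10d} = 1.528% × √10 = 4.832%.
VaR = 1.960 × 4.832% = 9.471%.
On $1,200,000: 0.09471 × $1,200,000 = $113,652.

$114,000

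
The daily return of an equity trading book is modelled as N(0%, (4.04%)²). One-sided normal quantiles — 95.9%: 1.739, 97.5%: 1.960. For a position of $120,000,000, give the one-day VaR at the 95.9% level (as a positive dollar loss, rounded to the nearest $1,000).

$8,431,000

VaR = z·σ = 1.739 × 4.04% = 7.026%.
On $120,000,000: 0.07026 × $120,000,000 = $8,431,200.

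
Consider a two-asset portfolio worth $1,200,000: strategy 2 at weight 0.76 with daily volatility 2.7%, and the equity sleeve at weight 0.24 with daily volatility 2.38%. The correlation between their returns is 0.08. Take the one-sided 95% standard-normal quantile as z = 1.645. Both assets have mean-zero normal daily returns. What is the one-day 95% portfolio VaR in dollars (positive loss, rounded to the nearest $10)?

$42,910

σ_p² = 0.76²·2.7² + 0.24²·2.38² + 2·0.08·0.76·0.24·2.7·2.38 = 4.7245 (%²).
σ_p = √4.7245 = 2.174%.
VaR = 1.645 × 2.174% = 3.576%; on $1,200,000 that is $42,912.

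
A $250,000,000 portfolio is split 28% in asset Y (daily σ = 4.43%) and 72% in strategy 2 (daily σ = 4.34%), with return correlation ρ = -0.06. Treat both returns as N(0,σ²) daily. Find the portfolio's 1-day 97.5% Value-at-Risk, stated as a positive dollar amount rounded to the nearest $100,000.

σ_p² = 0.28²·4.43² + 0.72²·4.34² + 2·-0.06·0.28·0.72·4.43·4.34 = 10.8378 (%²).
σ_p = √10.8378 = 3.292%.
At 97.5%, z = 1.960.
VaR = 1.960 × 3.292% = 6.452%; on $250,000,000 that is $16,130,000.

$16,100,000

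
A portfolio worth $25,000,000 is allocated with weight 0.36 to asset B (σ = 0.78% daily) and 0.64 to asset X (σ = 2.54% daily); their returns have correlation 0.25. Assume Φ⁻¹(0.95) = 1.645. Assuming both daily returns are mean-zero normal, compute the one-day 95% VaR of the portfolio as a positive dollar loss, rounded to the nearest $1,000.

$706,000

σ_p² = 0.36²·0.78² + 0.64²·2.54² + 2·0.25·0.36·0.64·0.78·2.54 = 2.9497 (%²).
σ_p = √2.9497 = 1.717%.
VaR = 1.645 × 1.717% = 2.824%; on $25,000,000 that is $706,000.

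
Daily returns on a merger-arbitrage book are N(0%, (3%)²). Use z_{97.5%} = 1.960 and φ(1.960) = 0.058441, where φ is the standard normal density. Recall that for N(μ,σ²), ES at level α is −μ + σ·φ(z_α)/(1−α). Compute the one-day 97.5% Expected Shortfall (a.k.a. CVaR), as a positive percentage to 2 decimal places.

Tail multiplier: φ(z)/(1−α) = 0.058441 / 0.025 = 2.338.
ES = 3% × 2.338 = 7.014%.

7.01%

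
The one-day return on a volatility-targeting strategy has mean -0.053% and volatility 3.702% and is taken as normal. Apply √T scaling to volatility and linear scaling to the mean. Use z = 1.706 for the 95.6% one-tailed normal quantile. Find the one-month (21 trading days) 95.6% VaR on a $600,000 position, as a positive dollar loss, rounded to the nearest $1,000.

$180,000

σ_{21d} = 3.702% × √21 = 16.965%; μ_{21d} = 21 × -0.053% = -1.113%.
VaR = −(-1.113%) + 1.706 × 16.965% = 30.055%.
On $600,000: 0.30055 × $600,000 = $180,330.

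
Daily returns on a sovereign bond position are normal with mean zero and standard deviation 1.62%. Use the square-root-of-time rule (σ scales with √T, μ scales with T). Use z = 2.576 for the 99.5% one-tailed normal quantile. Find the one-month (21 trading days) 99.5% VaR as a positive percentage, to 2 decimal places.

19.12%

σ_{21d} = 1.62% × √21 = 7.424%.
VaR = 2.576 × 7.424% = 19.124%.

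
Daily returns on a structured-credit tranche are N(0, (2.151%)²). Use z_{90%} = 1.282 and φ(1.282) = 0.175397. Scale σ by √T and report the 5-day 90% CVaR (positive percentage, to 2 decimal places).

σ_{5d} = 2.151% × √5 = 4.810%.
ES multiplier = φ(z)/(1−α) = 0.175397/0.1 = 1.754.
ES = 4.810% × 1.754 = 8.437%.

8.44%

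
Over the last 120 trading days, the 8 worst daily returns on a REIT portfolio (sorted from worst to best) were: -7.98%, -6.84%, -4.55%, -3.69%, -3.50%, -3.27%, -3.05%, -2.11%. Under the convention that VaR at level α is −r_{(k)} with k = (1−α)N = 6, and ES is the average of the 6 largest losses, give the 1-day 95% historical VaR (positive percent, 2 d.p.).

k = 6; the 6th lowest return is -3.27%, so VaR = 3.27%.

3.27%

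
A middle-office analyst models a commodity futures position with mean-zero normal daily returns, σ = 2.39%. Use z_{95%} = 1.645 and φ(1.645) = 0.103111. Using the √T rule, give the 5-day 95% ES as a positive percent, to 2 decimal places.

11.02%

σ_{5d} = 2.39% × √5 = 5.344%.
ES multiplier = φ(z)/(1−α) = 0.103111/0.05 = 2.062.
ES = 5.344% × 2.062 = 11.019%.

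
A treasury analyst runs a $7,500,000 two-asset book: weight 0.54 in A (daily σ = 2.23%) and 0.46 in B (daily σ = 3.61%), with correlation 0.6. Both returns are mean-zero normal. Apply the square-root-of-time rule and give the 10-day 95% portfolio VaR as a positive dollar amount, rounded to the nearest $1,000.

σ_p = √(0.54²·2.23² + 0.46²·3.61² + 2·0.6·0.54·0.46·2.23·3.61) = 2.570%.
σ_{10d} = 2.570% × √10 = 8.127%.
z(95%) = 1.645.
VaR = 1.645 × 8.127% = 13.369%; on $7,500,000 that is $1,002,675.

$1,003,000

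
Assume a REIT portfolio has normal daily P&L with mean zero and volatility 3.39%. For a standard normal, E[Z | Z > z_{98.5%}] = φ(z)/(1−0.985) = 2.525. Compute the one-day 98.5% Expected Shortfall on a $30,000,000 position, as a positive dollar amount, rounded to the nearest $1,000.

ES = 3.39% × 2.525 = 8.560%.
On $30,000,000: 0.08560 × $30,000,000 = $2,568,000.

$2,568,000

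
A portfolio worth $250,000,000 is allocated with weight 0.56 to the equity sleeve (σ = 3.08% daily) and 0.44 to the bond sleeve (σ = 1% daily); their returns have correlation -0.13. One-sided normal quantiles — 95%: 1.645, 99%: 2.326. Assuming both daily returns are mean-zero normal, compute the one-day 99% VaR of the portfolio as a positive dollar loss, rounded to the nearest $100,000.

σ_p² = 0.56²·3.08² + 0.44²·1² + 2·-0.13·0.56·0.44·3.08·1 = 2.9712 (%²).
σ_p = √2.9712 = 1.724%.
VaR = 2.326 × 1.724% = 4.010%; on $250,000,000 that is $10,025,000.

$10,000,000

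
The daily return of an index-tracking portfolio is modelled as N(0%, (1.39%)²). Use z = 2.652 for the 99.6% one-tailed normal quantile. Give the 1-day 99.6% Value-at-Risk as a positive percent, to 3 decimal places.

VaR = z·σ = 2.652 × 1.39% = 3.686%.

3.686%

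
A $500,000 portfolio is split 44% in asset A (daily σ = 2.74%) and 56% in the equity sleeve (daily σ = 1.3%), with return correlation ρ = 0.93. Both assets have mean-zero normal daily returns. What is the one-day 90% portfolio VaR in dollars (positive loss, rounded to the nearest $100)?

$12,200

σ_p² = 0.44²·2.74² + 0.56²·1.3² + 2·0.93·0.44·0.56·2.74·1.3 = 3.6159 (%²).
σ_p = √3.6159 = 1.902%.
At 90%, z = 1.282.
VaR = 1.282 × 1.902% = 2.438%; on $500,000 that is $12,190.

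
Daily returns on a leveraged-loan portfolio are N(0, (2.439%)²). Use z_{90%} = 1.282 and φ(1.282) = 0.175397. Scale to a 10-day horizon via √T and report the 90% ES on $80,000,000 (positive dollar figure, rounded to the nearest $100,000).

σ_{10d} = 2.439% × √10 = 7.713%.
ES multiplier = φ(z)/(1−α) = 0.175397/0.1 = 1.754.
ES = 7.713% × 1.754 = 13.529%; on $80,000,000: $10,823,200.

$10,800,000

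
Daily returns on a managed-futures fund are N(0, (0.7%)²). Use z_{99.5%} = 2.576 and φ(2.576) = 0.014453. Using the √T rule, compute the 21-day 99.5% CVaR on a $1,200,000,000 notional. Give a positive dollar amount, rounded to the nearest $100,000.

$111,300,000

σ_{21d} = 0.7% × √21 = 3.208%.
ES multiplier = φ(z)/(1−α) = 0.014453/0.005 = 2.891.
ES = 3.208% × 2.891 = 9.274%; on $1,200,000,000: $111,288,000.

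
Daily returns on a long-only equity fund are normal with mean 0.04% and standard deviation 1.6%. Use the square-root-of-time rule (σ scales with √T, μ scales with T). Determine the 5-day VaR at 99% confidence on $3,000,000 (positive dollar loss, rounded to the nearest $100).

$243,700

At 99%, z = 2.326.
σ_{5d} = 1.6% × √5 = 3.578%; μ_{5d} = 5 × 0.04% = 0.200%.
VaR = −(0.200%) + 2.326 × 3.578% = 8.122%.
On $3,000,000: 0.08122 × $3,000,000 = $243,660.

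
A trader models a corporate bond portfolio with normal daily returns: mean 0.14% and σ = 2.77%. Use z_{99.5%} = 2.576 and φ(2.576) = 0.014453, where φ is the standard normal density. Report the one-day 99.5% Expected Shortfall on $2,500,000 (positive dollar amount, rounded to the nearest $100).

$196,700

Tail multiplier: φ(z)/(1−α) = 0.014453 / 0.005 = 2.891.
ES = −(0.14%) + 2.77% × 2.891 = 7.868%.
On $2,500,000: 0.07868 × $2,500,000 = $196,700.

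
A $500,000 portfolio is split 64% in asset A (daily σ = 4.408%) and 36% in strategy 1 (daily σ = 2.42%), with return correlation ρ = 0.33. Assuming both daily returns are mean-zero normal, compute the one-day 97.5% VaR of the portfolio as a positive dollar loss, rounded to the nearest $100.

σ_p² = 0.64²·4.408² + 0.36²·2.42² + 2·0.33·0.64·0.36·4.408·2.42 = 10.3398 (%²).
σ_p = √10.3398 = 3.216%.
At 97.5%, z = 1.960.
VaR = 1.960 × 3.216% = 6.303%; on $500,000 that is $31,515.

$31,500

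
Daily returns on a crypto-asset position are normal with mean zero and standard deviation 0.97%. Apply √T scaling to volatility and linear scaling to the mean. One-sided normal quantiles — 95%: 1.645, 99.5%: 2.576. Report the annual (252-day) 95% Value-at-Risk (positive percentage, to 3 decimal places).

25.330%

σ_{252d} = 0.97% × √252 = 15.398%.
VaR = 1.645 × 15.398% = 25.330%.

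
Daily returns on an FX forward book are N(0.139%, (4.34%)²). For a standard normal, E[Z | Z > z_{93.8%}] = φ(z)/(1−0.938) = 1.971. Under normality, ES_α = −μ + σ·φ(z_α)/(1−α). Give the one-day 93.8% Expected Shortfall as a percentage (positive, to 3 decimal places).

8.415%

ES = −(0.139%) + 4.34% × 1.971 = 8.415%.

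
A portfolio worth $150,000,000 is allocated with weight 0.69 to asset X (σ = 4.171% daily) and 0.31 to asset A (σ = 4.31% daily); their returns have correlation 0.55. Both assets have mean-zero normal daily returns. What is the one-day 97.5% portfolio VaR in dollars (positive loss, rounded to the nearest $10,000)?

$11,120,000

σ_p² = 0.69²·4.171² + 0.31²·4.31² + 2·0.55·0.69·0.31·4.171·4.31 = 14.2978 (%²).
σ_p = √14.2978 = 3.781%.
At 97.5%, z = 1.960.
VaR = 1.960 × 3.781% = 7.411%; on $150,000,000 that is $11,116,500.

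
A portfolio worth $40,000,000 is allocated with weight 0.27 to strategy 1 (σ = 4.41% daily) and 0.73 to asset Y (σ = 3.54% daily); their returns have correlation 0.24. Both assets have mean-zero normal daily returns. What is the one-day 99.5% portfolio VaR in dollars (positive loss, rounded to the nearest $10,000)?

σ_p² = 0.27²·4.41² + 0.73²·3.54² + 2·0.24·0.27·0.73·4.41·3.54 = 9.5728 (%²).
σ_p = √9.5728 = 3.094%.
At 99.5%, z = 2.576.
VaR = 2.576 × 3.094% = 7.970%; on $40,000,000 that is $3,188,000.

$3,190,000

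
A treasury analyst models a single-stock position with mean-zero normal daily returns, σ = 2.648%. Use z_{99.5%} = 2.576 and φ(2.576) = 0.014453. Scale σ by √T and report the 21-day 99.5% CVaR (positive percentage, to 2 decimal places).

σ_{21d} = 2.648% × √21 = 12.135%.
ES multiplier = φ(z)/(1−α) = 0.014453/0.005 = 2.891.
ES = 12.135% × 2.891 = 35.082%.

35.08%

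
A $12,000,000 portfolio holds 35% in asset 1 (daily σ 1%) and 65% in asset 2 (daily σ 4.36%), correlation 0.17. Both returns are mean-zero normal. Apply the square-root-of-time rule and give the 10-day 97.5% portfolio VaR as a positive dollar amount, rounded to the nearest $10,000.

$2,170,000

σ_p = √(0.35²·1² + 0.65²·4.36² + 2·0.17·0.35·0.65·1·4.36) = 2.914%.
σ_{10d} = 2.914% × √10 = 9.215%.
z(97.5%) = 1.960.
VaR = 1.960 × 9.215% = 18.061%; on $12,000,000 that is $2,167,320.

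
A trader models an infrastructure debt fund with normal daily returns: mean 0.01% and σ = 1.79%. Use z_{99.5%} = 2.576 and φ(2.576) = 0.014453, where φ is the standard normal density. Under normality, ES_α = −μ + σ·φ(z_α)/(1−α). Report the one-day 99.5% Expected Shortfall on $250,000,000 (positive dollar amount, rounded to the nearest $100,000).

Tail multiplier: φ(z)/(1−α) = 0.014453 / 0.005 = 2.891.
ES = −(0.01%) + 1.79% × 2.891 = 5.165%.
On $250,000,000: 0.05165 × $250,000,000 = $12,912,500.

$12,900,000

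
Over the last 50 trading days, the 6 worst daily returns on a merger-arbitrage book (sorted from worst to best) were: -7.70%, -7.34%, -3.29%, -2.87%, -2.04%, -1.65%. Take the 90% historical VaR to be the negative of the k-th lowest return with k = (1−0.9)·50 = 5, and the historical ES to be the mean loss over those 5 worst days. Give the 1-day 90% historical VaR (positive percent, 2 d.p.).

2.04%

k = 5; the 5th lowest return is -2.04%, so VaR = 2.04%.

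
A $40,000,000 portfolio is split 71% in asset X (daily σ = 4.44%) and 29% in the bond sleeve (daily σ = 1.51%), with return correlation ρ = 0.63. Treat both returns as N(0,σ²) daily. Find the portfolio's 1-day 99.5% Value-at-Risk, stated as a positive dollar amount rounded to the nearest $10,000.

$3,550,000

σ_p² = 0.71²·4.44² + 0.29²·1.51² + 2·0.63·0.71·0.29·4.44·1.51 = 11.8687 (%²).
σ_p = √11.8687 = 3.445%.
At 99.5%, z = 2.576.
VaR = 2.576 × 3.445% = 8.874%; on $40,000,000 that is $3,549,600.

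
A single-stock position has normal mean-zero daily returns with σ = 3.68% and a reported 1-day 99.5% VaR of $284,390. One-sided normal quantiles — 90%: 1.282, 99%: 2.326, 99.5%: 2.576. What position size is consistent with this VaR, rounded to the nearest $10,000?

VaR as a fraction of value: z·σ = 2.576 × 3.68% = 9.47968%.
Position = $284,390 / 0.0947968 = $2,999,996.

$3,000,000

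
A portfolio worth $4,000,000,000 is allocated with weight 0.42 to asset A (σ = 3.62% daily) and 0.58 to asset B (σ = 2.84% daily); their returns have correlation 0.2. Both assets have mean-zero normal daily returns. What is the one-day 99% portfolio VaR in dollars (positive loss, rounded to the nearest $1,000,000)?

$228,000,000

σ_p² = 0.42²·3.62² + 0.58²·2.84² + 2·0.2·0.42·0.58·3.62·2.84 = 6.0266 (%²).
σ_p = √6.0266 = 2.455%.
At 99%, z = 2.326.
VaR = 2.326 × 2.455% = 5.710%; on $4,000,000,000 that is $228,400,000.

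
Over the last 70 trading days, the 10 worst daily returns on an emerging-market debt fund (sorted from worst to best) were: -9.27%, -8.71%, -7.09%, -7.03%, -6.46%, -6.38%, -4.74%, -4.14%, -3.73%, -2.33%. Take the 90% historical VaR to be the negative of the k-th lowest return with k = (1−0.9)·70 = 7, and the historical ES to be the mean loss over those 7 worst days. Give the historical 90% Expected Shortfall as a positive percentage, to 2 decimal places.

The 7 worst returns sum to -49.68%.
ES = −(-49.68%) / 7 = 7.0971…% ≈ 7.10%.

7.10%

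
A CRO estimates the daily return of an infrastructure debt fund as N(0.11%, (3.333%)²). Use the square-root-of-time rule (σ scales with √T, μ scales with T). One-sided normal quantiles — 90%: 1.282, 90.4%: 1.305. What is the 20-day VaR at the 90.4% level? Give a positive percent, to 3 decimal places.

17.252%

σ_{20d} = 3.333% × √20 = 14.906%; μ_{20d} = 20 × 0.11% = 2.200%.
VaR = −(2.200%) + 1.305 × 14.906% = 17.252%.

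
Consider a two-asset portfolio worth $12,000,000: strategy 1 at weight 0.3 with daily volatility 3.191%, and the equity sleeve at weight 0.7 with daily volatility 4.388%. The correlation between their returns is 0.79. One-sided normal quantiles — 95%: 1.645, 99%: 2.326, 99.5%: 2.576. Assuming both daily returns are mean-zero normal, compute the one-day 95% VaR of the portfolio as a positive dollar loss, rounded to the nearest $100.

σ_p² = 0.3²·3.191² + 0.7²·4.388² + 2·0.79·0.3·0.7·3.191·4.388 = 14.9970 (%²).
σ_p = √14.9970 = 3.873%.
VaR = 1.645 × 3.873% = 6.371%; on $12,000,000 that is $764,520.

$764,500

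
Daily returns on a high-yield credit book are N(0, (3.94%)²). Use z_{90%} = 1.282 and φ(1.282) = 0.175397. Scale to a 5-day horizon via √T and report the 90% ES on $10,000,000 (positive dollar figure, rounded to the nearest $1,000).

σ_{5d} = 3.94% × √5 = 8.810%.
ES multiplier = φ(z)/(1−α) = 0.175397/0.1 = 1.754.
ES = 8.810% × 1.754 = 15.453%; on $10,000,000: $1,545,300.

$1,545,000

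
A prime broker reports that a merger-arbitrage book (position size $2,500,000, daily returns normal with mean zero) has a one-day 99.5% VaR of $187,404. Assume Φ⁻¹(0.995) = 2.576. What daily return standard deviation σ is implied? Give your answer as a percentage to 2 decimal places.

VaR as a fraction: $187,404 / $2,500,000 = 7.496%.
σ = VaR / z = 7.496% / 2.576 = 2.910%.

2.91%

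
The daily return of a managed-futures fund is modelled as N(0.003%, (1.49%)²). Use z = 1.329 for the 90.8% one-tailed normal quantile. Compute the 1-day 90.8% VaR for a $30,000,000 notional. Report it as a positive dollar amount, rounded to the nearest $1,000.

VaR = −μ + z·σ = −(0.003%) + 1.329 × 1.49% = 1.977%.
On $30,000,000: 0.01977 × $30,000,000 = $593,100.

$593,000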